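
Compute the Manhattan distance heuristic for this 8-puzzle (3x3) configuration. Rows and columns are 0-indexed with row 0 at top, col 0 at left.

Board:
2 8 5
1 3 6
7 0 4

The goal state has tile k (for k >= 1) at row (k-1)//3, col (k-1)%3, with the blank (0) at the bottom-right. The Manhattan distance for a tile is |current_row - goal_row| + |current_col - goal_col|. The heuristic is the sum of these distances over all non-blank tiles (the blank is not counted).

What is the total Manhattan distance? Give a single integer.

Tile 2: at (0,0), goal (0,1), distance |0-0|+|0-1| = 1
Tile 8: at (0,1), goal (2,1), distance |0-2|+|1-1| = 2
Tile 5: at (0,2), goal (1,1), distance |0-1|+|2-1| = 2
Tile 1: at (1,0), goal (0,0), distance |1-0|+|0-0| = 1
Tile 3: at (1,1), goal (0,2), distance |1-0|+|1-2| = 2
Tile 6: at (1,2), goal (1,2), distance |1-1|+|2-2| = 0
Tile 7: at (2,0), goal (2,0), distance |2-2|+|0-0| = 0
Tile 4: at (2,2), goal (1,0), distance |2-1|+|2-0| = 3
Sum: 1 + 2 + 2 + 1 + 2 + 0 + 0 + 3 = 11

Answer: 11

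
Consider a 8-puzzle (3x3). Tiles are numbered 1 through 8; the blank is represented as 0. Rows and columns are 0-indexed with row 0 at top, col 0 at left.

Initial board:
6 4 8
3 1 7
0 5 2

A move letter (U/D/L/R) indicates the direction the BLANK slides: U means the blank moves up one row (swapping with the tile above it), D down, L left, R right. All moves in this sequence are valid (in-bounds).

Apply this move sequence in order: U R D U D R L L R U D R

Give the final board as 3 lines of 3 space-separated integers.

After move 1 (U):
6 4 8
0 1 7
3 5 2

After move 2 (R):
6 4 8
1 0 7
3 5 2

After move 3 (D):
6 4 8
1 5 7
3 0 2

After move 4 (U):
6 4 8
1 0 7
3 5 2

After move 5 (D):
6 4 8
1 5 7
3 0 2

After move 6 (R):
6 4 8
1 5 7
3 2 0

After move 7 (L):
6 4 8
1 5 7
3 0 2

After move 8 (L):
6 4 8
1 5 7
0 3 2

After move 9 (R):
6 4 8
1 5 7
3 0 2

After move 10 (U):
6 4 8
1 0 7
3 5 2

After move 11 (D):
6 4 8
1 5 7
3 0 2

After move 12 (R):
6 4 8
1 5 7
3 2 0

Answer: 6 4 8
1 5 7
3 2 0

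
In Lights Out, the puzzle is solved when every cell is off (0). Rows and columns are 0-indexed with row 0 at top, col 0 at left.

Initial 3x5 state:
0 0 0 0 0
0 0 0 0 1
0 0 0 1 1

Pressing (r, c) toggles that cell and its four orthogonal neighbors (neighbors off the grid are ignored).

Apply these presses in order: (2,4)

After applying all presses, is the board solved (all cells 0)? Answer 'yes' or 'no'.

After press 1 at (2,4):
0 0 0 0 0
0 0 0 0 0
0 0 0 0 0

Lights still on: 0

Answer: yes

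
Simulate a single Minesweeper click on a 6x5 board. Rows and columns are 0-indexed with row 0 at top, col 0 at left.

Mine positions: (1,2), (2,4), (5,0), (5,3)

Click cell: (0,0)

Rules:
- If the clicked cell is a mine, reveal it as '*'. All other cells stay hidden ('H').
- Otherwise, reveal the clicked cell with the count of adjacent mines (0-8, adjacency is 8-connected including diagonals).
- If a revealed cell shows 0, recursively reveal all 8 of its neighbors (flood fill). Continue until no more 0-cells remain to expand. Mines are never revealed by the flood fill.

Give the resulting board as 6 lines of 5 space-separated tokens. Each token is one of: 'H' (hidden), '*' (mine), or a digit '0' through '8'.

0 1 H H H
0 1 H H H
0 1 1 2 H
0 0 0 1 H
1 1 1 1 H
H H H H H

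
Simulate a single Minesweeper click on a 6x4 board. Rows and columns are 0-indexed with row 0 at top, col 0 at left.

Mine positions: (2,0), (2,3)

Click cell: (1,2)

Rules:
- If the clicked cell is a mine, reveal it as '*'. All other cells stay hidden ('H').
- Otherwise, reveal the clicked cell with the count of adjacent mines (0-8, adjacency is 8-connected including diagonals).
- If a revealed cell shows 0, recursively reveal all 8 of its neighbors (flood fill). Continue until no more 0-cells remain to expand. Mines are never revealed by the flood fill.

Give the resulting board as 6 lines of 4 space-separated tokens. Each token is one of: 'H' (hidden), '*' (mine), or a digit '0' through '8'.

H H H H
H H 1 H
H H H H
H H H H
H H H H
H H H H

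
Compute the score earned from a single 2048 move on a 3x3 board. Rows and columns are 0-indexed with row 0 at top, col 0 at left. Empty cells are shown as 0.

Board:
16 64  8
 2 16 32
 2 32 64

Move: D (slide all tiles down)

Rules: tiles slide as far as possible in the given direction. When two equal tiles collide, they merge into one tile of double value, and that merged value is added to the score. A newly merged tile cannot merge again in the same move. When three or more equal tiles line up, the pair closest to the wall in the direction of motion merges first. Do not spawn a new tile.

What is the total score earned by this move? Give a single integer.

Slide down:
col 0: [16, 2, 2] -> [0, 16, 4]  score +4 (running 4)
col 1: [64, 16, 32] -> [64, 16, 32]  score +0 (running 4)
col 2: [8, 32, 64] -> [8, 32, 64]  score +0 (running 4)
Board after move:
 0 64  8
16 16 32
 4 32 64

Answer: 4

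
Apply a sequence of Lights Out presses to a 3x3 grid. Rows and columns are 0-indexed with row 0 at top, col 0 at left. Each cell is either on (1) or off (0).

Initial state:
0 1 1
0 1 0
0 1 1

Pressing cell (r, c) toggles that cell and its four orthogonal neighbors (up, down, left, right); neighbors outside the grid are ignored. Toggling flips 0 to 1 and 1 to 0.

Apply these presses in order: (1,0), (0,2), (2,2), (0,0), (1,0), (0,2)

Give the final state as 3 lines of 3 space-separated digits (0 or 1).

After press 1 at (1,0):
1 1 1
1 0 0
1 1 1

After press 2 at (0,2):
1 0 0
1 0 1
1 1 1

After press 3 at (2,2):
1 0 0
1 0 0
1 0 0

After press 4 at (0,0):
0 1 0
0 0 0
1 0 0

After press 5 at (1,0):
1 1 0
1 1 0
0 0 0

After press 6 at (0,2):
1 0 1
1 1 1
0 0 0

Answer: 1 0 1
1 1 1
0 0 0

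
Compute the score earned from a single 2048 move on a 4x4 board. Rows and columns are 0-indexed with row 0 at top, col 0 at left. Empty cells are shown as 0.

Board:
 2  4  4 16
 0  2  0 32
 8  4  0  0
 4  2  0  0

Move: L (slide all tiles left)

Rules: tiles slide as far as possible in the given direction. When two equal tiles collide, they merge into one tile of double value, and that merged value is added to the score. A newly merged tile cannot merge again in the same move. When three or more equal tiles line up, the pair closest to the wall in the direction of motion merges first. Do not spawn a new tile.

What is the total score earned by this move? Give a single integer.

Answer: 8

Derivation:
Slide left:
row 0: [2, 4, 4, 16] -> [2, 8, 16, 0]  score +8 (running 8)
row 1: [0, 2, 0, 32] -> [2, 32, 0, 0]  score +0 (running 8)
row 2: [8, 4, 0, 0] -> [8, 4, 0, 0]  score +0 (running 8)
row 3: [4, 2, 0, 0] -> [4, 2, 0, 0]  score +0 (running 8)
Board after move:
 2  8 16  0
 2 32  0  0
 8  4  0  0
 4  2  0  0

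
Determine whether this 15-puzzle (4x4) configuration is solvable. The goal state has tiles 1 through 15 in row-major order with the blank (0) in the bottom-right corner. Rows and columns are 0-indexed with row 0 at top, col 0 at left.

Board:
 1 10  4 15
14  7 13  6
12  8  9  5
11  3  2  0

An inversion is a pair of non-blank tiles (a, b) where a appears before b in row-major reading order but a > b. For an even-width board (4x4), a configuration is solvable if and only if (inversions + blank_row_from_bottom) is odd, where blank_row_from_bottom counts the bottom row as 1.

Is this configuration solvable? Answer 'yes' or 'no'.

Answer: no

Derivation:
Inversions: 63
Blank is in row 3 (0-indexed from top), which is row 1 counting from the bottom (bottom = 1).
63 + 1 = 64, which is even, so the puzzle is not solvable.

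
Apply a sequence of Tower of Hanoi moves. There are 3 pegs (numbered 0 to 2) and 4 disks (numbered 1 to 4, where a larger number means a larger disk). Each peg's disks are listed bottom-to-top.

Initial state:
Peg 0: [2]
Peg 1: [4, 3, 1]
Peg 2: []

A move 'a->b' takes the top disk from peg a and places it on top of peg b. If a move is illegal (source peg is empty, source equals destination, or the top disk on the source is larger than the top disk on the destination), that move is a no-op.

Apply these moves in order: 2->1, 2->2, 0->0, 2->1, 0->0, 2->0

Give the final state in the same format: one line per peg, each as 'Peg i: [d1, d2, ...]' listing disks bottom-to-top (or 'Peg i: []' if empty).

After move 1 (2->1):
Peg 0: [2]
Peg 1: [4, 3, 1]
Peg 2: []

After move 2 (2->2):
Peg 0: [2]
Peg 1: [4, 3, 1]
Peg 2: []

After move 3 (0->0):
Peg 0: [2]
Peg 1: [4, 3, 1]
Peg 2: []

After move 4 (2->1):
Peg 0: [2]
Peg 1: [4, 3, 1]
Peg 2: []

After move 5 (0->0):
Peg 0: [2]
Peg 1: [4, 3, 1]
Peg 2: []

After move 6 (2->0):
Peg 0: [2]
Peg 1: [4, 3, 1]
Peg 2: []

Answer: Peg 0: [2]
Peg 1: [4, 3, 1]
Peg 2: []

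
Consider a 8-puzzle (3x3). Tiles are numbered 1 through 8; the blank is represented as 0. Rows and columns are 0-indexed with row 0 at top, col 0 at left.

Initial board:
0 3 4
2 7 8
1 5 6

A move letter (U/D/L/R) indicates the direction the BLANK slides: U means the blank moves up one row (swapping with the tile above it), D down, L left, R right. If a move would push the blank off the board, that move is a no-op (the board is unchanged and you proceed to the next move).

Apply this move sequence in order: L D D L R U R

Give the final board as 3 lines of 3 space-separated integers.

Answer: 2 3 4
1 8 0
5 7 6

Derivation:
After move 1 (L):
0 3 4
2 7 8
1 5 6

After move 2 (D):
2 3 4
0 7 8
1 5 6

After move 3 (D):
2 3 4
1 7 8
0 5 6

After move 4 (L):
2 3 4
1 7 8
0 5 6

After move 5 (R):
2 3 4
1 7 8
5 0 6

After move 6 (U):
2 3 4
1 0 8
5 7 6

After move 7 (R):
2 3 4
1 8 0
5 7 6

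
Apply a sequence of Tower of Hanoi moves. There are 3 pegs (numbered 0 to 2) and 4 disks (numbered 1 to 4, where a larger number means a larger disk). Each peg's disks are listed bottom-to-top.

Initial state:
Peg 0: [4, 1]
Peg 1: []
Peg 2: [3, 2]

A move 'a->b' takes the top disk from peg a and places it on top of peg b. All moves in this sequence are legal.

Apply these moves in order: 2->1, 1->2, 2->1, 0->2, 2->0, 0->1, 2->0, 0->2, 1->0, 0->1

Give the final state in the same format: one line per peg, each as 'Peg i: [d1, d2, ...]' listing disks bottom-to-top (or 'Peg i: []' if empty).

Answer: Peg 0: [4]
Peg 1: [2, 1]
Peg 2: [3]

Derivation:
After move 1 (2->1):
Peg 0: [4, 1]
Peg 1: [2]
Peg 2: [3]

After move 2 (1->2):
Peg 0: [4, 1]
Peg 1: []
Peg 2: [3, 2]

After move 3 (2->1):
Peg 0: [4, 1]
Peg 1: [2]
Peg 2: [3]

After move 4 (0->2):
Peg 0: [4]
Peg 1: [2]
Peg 2: [3, 1]

After move 5 (2->0):
Peg 0: [4, 1]
Peg 1: [2]
Peg 2: [3]

After move 6 (0->1):
Peg 0: [4]
Peg 1: [2, 1]
Peg 2: [3]

After move 7 (2->0):
Peg 0: [4, 3]
Peg 1: [2, 1]
Peg 2: []

After move 8 (0->2):
Peg 0: [4]
Peg 1: [2, 1]
Peg 2: [3]

After move 9 (1->0):
Peg 0: [4, 1]
Peg 1: [2]
Peg 2: [3]

After move 10 (0->1):
Peg 0: [4]
Peg 1: [2, 1]
Peg 2: [3]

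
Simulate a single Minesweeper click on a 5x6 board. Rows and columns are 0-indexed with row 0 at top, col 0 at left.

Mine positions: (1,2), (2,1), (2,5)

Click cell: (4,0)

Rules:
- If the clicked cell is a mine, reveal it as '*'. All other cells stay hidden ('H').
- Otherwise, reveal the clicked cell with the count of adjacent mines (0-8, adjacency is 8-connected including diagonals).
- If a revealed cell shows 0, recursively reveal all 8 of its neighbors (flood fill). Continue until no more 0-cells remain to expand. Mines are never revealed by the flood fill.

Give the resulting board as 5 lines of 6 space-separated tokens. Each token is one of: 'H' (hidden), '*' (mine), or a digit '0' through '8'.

H H H H H H
H H H H H H
H H 2 1 1 H
1 1 1 0 1 1
0 0 0 0 0 0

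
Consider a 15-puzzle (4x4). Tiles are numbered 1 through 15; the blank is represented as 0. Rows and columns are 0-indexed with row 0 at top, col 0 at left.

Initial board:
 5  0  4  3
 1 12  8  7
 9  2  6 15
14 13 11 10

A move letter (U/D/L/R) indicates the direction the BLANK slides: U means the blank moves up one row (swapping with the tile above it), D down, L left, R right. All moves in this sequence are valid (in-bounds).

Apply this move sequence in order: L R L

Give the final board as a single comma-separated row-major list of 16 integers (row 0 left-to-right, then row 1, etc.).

After move 1 (L):
 0  5  4  3
 1 12  8  7
 9  2  6 15
14 13 11 10

After move 2 (R):
 5  0  4  3
 1 12  8  7
 9  2  6 15
14 13 11 10

After move 3 (L):
 0  5  4  3
 1 12  8  7
 9  2  6 15
14 13 11 10

Answer: 0, 5, 4, 3, 1, 12, 8, 7, 9, 2, 6, 15, 14, 13, 11, 10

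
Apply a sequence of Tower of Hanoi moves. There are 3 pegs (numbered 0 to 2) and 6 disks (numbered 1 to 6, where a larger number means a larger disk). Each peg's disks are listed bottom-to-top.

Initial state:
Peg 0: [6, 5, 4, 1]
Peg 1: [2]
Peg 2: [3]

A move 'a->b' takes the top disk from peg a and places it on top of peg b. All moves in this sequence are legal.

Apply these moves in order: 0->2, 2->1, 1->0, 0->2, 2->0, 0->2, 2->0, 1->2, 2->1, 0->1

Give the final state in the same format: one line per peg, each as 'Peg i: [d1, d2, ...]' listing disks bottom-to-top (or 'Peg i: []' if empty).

After move 1 (0->2):
Peg 0: [6, 5, 4]
Peg 1: [2]
Peg 2: [3, 1]

After move 2 (2->1):
Peg 0: [6, 5, 4]
Peg 1: [2, 1]
Peg 2: [3]

After move 3 (1->0):
Peg 0: [6, 5, 4, 1]
Peg 1: [2]
Peg 2: [3]

After move 4 (0->2):
Peg 0: [6, 5, 4]
Peg 1: [2]
Peg 2: [3, 1]

After move 5 (2->0):
Peg 0: [6, 5, 4, 1]
Peg 1: [2]
Peg 2: [3]

After move 6 (0->2):
Peg 0: [6, 5, 4]
Peg 1: [2]
Peg 2: [3, 1]

After move 7 (2->0):
Peg 0: [6, 5, 4, 1]
Peg 1: [2]
Peg 2: [3]

After move 8 (1->2):
Peg 0: [6, 5, 4, 1]
Peg 1: []
Peg 2: [3, 2]

After move 9 (2->1):
Peg 0: [6, 5, 4, 1]
Peg 1: [2]
Peg 2: [3]

After move 10 (0->1):
Peg 0: [6, 5, 4]
Peg 1: [2, 1]
Peg 2: [3]

Answer: Peg 0: [6, 5, 4]
Peg 1: [2, 1]
Peg 2: [3]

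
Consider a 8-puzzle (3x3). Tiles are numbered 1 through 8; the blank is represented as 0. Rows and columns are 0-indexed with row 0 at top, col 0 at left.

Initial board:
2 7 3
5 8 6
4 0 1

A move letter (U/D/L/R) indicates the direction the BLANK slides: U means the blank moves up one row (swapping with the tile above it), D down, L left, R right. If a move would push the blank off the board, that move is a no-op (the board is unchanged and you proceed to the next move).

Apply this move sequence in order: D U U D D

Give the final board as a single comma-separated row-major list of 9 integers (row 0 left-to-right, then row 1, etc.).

After move 1 (D):
2 7 3
5 8 6
4 0 1

After move 2 (U):
2 7 3
5 0 6
4 8 1

After move 3 (U):
2 0 3
5 7 6
4 8 1

After move 4 (D):
2 7 3
5 0 6
4 8 1

After move 5 (D):
2 7 3
5 8 6
4 0 1

Answer: 2, 7, 3, 5, 8, 6, 4, 0, 1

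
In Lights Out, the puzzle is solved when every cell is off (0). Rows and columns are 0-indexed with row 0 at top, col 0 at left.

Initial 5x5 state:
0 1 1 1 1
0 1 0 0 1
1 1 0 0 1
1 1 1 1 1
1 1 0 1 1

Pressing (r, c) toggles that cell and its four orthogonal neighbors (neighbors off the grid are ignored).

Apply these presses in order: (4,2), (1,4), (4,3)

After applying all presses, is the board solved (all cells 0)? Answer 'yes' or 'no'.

After press 1 at (4,2):
0 1 1 1 1
0 1 0 0 1
1 1 0 0 1
1 1 0 1 1
1 0 1 0 1

After press 2 at (1,4):
0 1 1 1 0
0 1 0 1 0
1 1 0 0 0
1 1 0 1 1
1 0 1 0 1

After press 3 at (4,3):
0 1 1 1 0
0 1 0 1 0
1 1 0 0 0
1 1 0 0 1
1 0 0 1 0

Lights still on: 12

Answer: no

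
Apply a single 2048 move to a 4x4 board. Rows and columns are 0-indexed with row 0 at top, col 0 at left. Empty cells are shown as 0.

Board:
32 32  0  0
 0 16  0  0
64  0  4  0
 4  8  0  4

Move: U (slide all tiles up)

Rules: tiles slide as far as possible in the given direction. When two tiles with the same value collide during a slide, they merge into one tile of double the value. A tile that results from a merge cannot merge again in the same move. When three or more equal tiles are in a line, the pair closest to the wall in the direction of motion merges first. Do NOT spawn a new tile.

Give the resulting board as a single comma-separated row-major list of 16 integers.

Answer: 32, 32, 4, 4, 64, 16, 0, 0, 4, 8, 0, 0, 0, 0, 0, 0

Derivation:
Slide up:
col 0: [32, 0, 64, 4] -> [32, 64, 4, 0]
col 1: [32, 16, 0, 8] -> [32, 16, 8, 0]
col 2: [0, 0, 4, 0] -> [4, 0, 0, 0]
col 3: [0, 0, 0, 4] -> [4, 0, 0, 0]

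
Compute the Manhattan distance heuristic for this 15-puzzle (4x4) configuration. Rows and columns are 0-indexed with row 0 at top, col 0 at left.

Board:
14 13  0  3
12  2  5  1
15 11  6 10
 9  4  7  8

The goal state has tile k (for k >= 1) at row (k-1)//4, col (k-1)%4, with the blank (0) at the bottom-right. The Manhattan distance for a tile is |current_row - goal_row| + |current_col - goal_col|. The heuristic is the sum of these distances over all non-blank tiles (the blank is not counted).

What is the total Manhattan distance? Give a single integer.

Tile 14: at (0,0), goal (3,1), distance |0-3|+|0-1| = 4
Tile 13: at (0,1), goal (3,0), distance |0-3|+|1-0| = 4
Tile 3: at (0,3), goal (0,2), distance |0-0|+|3-2| = 1
Tile 12: at (1,0), goal (2,3), distance |1-2|+|0-3| = 4
Tile 2: at (1,1), goal (0,1), distance |1-0|+|1-1| = 1
Tile 5: at (1,2), goal (1,0), distance |1-1|+|2-0| = 2
Tile 1: at (1,3), goal (0,0), distance |1-0|+|3-0| = 4
Tile 15: at (2,0), goal (3,2), distance |2-3|+|0-2| = 3
Tile 11: at (2,1), goal (2,2), distance |2-2|+|1-2| = 1
Tile 6: at (2,2), goal (1,1), distance |2-1|+|2-1| = 2
Tile 10: at (2,3), goal (2,1), distance |2-2|+|3-1| = 2
Tile 9: at (3,0), goal (2,0), distance |3-2|+|0-0| = 1
Tile 4: at (3,1), goal (0,3), distance |3-0|+|1-3| = 5
Tile 7: at (3,2), goal (1,2), distance |3-1|+|2-2| = 2
Tile 8: at (3,3), goal (1,3), distance |3-1|+|3-3| = 2
Sum: 4 + 4 + 1 + 4 + 1 + 2 + 4 + 3 + 1 + 2 + 2 + 1 + 5 + 2 + 2 = 38

Answer: 38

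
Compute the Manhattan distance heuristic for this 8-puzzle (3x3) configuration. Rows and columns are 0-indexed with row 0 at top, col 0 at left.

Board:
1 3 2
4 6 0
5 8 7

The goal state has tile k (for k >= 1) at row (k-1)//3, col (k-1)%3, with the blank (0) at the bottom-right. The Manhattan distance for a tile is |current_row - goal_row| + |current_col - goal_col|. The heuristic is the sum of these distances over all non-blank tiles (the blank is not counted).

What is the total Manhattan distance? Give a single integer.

Tile 1: (0,0)->(0,0) = 0
Tile 3: (0,1)->(0,2) = 1
Tile 2: (0,2)->(0,1) = 1
Tile 4: (1,0)->(1,0) = 0
Tile 6: (1,1)->(1,2) = 1
Tile 5: (2,0)->(1,1) = 2
Tile 8: (2,1)->(2,1) = 0
Tile 7: (2,2)->(2,0) = 2
Sum: 0 + 1 + 1 + 0 + 1 + 2 + 0 + 2 = 7

Answer: 7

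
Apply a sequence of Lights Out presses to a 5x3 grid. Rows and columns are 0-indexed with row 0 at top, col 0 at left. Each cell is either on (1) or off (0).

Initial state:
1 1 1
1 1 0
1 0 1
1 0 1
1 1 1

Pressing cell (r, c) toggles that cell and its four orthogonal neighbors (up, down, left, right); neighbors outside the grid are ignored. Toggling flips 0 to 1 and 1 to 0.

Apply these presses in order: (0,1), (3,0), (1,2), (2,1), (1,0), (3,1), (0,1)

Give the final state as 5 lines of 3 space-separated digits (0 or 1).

After press 1 at (0,1):
0 0 0
1 0 0
1 0 1
1 0 1
1 1 1

After press 2 at (3,0):
0 0 0
1 0 0
0 0 1
0 1 1
0 1 1

After press 3 at (1,2):
0 0 1
1 1 1
0 0 0
0 1 1
0 1 1

After press 4 at (2,1):
0 0 1
1 0 1
1 1 1
0 0 1
0 1 1

After press 5 at (1,0):
1 0 1
0 1 1
0 1 1
0 0 1
0 1 1

After press 6 at (3,1):
1 0 1
0 1 1
0 0 1
1 1 0
0 0 1

After press 7 at (0,1):
0 1 0
0 0 1
0 0 1
1 1 0
0 0 1

Answer: 0 1 0
0 0 1
0 0 1
1 1 0
0 0 1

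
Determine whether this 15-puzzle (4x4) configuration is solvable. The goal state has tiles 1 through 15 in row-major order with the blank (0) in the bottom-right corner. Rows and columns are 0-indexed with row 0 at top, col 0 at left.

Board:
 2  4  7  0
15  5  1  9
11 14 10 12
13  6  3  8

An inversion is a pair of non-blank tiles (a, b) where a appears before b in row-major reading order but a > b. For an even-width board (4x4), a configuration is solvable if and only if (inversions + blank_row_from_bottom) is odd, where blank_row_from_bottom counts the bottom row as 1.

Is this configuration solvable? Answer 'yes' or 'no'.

Inversions: 43
Blank is in row 0 (0-indexed from top), which is row 4 counting from the bottom (bottom = 1).
43 + 4 = 47, which is odd, so the puzzle is solvable.

Answer: yes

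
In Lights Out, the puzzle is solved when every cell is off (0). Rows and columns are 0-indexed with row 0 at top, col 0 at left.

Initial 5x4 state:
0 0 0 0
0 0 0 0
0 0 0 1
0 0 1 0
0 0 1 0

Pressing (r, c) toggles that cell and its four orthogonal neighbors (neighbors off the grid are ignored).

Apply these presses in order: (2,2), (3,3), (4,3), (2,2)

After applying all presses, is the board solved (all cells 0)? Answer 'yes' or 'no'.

Answer: yes

Derivation:
After press 1 at (2,2):
0 0 0 0
0 0 1 0
0 1 1 0
0 0 0 0
0 0 1 0

After press 2 at (3,3):
0 0 0 0
0 0 1 0
0 1 1 1
0 0 1 1
0 0 1 1

After press 3 at (4,3):
0 0 0 0
0 0 1 0
0 1 1 1
0 0 1 0
0 0 0 0

After press 4 at (2,2):
0 0 0 0
0 0 0 0
0 0 0 0
0 0 0 0
0 0 0 0

Lights still on: 0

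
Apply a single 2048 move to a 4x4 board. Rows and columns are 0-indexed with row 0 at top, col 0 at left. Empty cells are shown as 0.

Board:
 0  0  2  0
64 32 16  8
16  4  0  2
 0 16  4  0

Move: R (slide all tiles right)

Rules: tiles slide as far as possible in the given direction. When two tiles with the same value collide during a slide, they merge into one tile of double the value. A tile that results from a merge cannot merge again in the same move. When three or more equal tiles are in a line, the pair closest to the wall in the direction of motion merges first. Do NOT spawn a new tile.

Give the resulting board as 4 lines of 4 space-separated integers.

Answer:  0  0  0  2
64 32 16  8
 0 16  4  2
 0  0 16  4

Derivation:
Slide right:
row 0: [0, 0, 2, 0] -> [0, 0, 0, 2]
row 1: [64, 32, 16, 8] -> [64, 32, 16, 8]
row 2: [16, 4, 0, 2] -> [0, 16, 4, 2]
row 3: [0, 16, 4, 0] -> [0, 0, 16, 4]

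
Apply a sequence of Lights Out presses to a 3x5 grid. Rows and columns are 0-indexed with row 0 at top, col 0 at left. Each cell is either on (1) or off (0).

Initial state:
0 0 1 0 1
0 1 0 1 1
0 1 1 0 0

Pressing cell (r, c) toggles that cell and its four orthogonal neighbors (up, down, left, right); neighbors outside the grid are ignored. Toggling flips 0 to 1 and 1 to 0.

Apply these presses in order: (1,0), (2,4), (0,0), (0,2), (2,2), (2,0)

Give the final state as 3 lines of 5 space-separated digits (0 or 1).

After press 1 at (1,0):
1 0 1 0 1
1 0 0 1 1
1 1 1 0 0

After press 2 at (2,4):
1 0 1 0 1
1 0 0 1 0
1 1 1 1 1

After press 3 at (0,0):
0 1 1 0 1
0 0 0 1 0
1 1 1 1 1

After press 4 at (0,2):
0 0 0 1 1
0 0 1 1 0
1 1 1 1 1

After press 5 at (2,2):
0 0 0 1 1
0 0 0 1 0
1 0 0 0 1

After press 6 at (2,0):
0 0 0 1 1
1 0 0 1 0
0 1 0 0 1

Answer: 0 0 0 1 1
1 0 0 1 0
0 1 0 0 1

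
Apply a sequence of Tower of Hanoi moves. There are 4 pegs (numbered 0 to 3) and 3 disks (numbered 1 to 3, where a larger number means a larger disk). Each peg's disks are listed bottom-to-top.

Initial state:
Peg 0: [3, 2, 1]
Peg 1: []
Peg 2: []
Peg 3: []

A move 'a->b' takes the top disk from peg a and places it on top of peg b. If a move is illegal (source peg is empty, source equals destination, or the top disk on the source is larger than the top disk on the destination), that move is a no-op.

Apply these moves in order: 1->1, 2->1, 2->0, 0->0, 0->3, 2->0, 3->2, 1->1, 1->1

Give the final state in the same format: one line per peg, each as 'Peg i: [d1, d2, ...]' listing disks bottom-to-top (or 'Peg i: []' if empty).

Answer: Peg 0: [3, 2]
Peg 1: []
Peg 2: [1]
Peg 3: []

Derivation:
After move 1 (1->1):
Peg 0: [3, 2, 1]
Peg 1: []
Peg 2: []
Peg 3: []

After move 2 (2->1):
Peg 0: [3, 2, 1]
Peg 1: []
Peg 2: []
Peg 3: []

After move 3 (2->0):
Peg 0: [3, 2, 1]
Peg 1: []
Peg 2: []
Peg 3: []

After move 4 (0->0):
Peg 0: [3, 2, 1]
Peg 1: []
Peg 2: []
Peg 3: []

After move 5 (0->3):
Peg 0: [3, 2]
Peg 1: []
Peg 2: []
Peg 3: [1]

After move 6 (2->0):
Peg 0: [3, 2]
Peg 1: []
Peg 2: []
Peg 3: [1]

After move 7 (3->2):
Peg 0: [3, 2]
Peg 1: []
Peg 2: [1]
Peg 3: []

After move 8 (1->1):
Peg 0: [3, 2]
Peg 1: []
Peg 2: [1]
Peg 3: []

After move 9 (1->1):
Peg 0: [3, 2]
Peg 1: []
Peg 2: [1]
Peg 3: []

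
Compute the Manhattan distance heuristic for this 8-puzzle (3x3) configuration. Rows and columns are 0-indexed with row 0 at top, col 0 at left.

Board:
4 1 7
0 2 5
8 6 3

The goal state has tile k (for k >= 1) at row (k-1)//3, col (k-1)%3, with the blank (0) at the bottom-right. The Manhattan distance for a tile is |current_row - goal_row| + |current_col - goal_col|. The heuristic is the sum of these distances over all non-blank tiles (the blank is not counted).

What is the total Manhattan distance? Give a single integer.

Tile 4: (0,0)->(1,0) = 1
Tile 1: (0,1)->(0,0) = 1
Tile 7: (0,2)->(2,0) = 4
Tile 2: (1,1)->(0,1) = 1
Tile 5: (1,2)->(1,1) = 1
Tile 8: (2,0)->(2,1) = 1
Tile 6: (2,1)->(1,2) = 2
Tile 3: (2,2)->(0,2) = 2
Sum: 1 + 1 + 4 + 1 + 1 + 1 + 2 + 2 = 13

Answer: 13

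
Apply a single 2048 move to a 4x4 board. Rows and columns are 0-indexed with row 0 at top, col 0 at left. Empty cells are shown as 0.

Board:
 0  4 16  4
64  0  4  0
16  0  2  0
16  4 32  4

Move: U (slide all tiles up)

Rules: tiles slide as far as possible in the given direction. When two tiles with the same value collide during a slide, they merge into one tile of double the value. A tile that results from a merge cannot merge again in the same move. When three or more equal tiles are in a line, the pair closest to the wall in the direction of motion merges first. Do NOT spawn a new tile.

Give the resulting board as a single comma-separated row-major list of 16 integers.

Answer: 64, 8, 16, 8, 32, 0, 4, 0, 0, 0, 2, 0, 0, 0, 32, 0

Derivation:
Slide up:
col 0: [0, 64, 16, 16] -> [64, 32, 0, 0]
col 1: [4, 0, 0, 4] -> [8, 0, 0, 0]
col 2: [16, 4, 2, 32] -> [16, 4, 2, 32]
col 3: [4, 0, 0, 4] -> [8, 0, 0, 0]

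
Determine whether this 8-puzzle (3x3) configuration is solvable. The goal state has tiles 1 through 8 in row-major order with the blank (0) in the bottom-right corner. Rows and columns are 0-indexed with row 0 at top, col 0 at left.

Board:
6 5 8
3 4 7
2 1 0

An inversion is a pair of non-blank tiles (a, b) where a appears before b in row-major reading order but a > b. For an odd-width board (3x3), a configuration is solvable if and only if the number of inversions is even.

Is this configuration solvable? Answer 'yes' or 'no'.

Answer: no

Derivation:
Inversions (pairs i<j in row-major order where tile[i] > tile[j] > 0): 21
21 is odd, so the puzzle is not solvable.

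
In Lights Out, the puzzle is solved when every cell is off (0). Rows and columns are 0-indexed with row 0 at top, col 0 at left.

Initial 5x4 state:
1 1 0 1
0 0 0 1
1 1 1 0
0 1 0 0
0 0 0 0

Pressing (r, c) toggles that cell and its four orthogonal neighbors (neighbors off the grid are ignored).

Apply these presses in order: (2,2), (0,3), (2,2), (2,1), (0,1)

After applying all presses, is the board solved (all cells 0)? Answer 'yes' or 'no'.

Answer: yes

Derivation:
After press 1 at (2,2):
1 1 0 1
0 0 1 1
1 0 0 1
0 1 1 0
0 0 0 0

After press 2 at (0,3):
1 1 1 0
0 0 1 0
1 0 0 1
0 1 1 0
0 0 0 0

After press 3 at (2,2):
1 1 1 0
0 0 0 0
1 1 1 0
0 1 0 0
0 0 0 0

After press 4 at (2,1):
1 1 1 0
0 1 0 0
0 0 0 0
0 0 0 0
0 0 0 0

After press 5 at (0,1):
0 0 0 0
0 0 0 0
0 0 0 0
0 0 0 0
0 0 0 0

Lights still on: 0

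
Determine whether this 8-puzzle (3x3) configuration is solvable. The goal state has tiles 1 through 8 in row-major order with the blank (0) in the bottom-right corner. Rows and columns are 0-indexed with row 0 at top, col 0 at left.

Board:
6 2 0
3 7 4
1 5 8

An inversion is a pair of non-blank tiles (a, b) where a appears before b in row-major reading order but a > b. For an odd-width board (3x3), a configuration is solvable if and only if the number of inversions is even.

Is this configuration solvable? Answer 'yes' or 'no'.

Answer: no

Derivation:
Inversions (pairs i<j in row-major order where tile[i] > tile[j] > 0): 11
11 is odd, so the puzzle is not solvable.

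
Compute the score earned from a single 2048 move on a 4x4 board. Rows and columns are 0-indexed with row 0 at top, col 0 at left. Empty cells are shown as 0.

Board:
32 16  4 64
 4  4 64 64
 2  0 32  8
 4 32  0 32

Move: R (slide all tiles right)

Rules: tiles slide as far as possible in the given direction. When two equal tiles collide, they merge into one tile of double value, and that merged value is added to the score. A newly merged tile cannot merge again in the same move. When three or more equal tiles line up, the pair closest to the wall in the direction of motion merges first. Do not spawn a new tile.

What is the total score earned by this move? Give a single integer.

Answer: 200

Derivation:
Slide right:
row 0: [32, 16, 4, 64] -> [32, 16, 4, 64]  score +0 (running 0)
row 1: [4, 4, 64, 64] -> [0, 0, 8, 128]  score +136 (running 136)
row 2: [2, 0, 32, 8] -> [0, 2, 32, 8]  score +0 (running 136)
row 3: [4, 32, 0, 32] -> [0, 0, 4, 64]  score +64 (running 200)
Board after move:
 32  16   4  64
  0   0   8 128
  0   2  32   8
  0   0   4  64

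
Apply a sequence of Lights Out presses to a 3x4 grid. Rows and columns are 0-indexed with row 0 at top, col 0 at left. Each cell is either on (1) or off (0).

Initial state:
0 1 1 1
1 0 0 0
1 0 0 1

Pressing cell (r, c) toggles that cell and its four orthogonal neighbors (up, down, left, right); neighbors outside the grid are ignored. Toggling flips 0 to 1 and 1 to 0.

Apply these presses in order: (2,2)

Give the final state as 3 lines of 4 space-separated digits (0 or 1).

After press 1 at (2,2):
0 1 1 1
1 0 1 0
1 1 1 0

Answer: 0 1 1 1
1 0 1 0
1 1 1 0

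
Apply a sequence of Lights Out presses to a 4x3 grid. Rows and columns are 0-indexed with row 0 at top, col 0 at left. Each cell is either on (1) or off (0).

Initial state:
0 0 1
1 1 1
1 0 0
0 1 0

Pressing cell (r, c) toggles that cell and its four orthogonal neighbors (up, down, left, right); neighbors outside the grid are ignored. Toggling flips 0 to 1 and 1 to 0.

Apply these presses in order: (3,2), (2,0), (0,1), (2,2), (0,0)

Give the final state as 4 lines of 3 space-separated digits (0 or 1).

Answer: 0 0 0
1 0 0
0 0 0
1 0 0

Derivation:
After press 1 at (3,2):
0 0 1
1 1 1
1 0 1
0 0 1

After press 2 at (2,0):
0 0 1
0 1 1
0 1 1
1 0 1

After press 3 at (0,1):
1 1 0
0 0 1
0 1 1
1 0 1

After press 4 at (2,2):
1 1 0
0 0 0
0 0 0
1 0 0

After press 5 at (0,0):
0 0 0
1 0 0
0 0 0
1 0 0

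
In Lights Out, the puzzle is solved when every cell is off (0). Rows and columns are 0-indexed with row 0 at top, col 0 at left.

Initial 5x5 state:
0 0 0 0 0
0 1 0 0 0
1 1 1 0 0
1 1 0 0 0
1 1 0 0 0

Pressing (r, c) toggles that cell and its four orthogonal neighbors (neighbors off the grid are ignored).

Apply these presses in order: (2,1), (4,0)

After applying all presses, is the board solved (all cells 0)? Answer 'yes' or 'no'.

After press 1 at (2,1):
0 0 0 0 0
0 0 0 0 0
0 0 0 0 0
1 0 0 0 0
1 1 0 0 0

After press 2 at (4,0):
0 0 0 0 0
0 0 0 0 0
0 0 0 0 0
0 0 0 0 0
0 0 0 0 0

Lights still on: 0

Answer: yes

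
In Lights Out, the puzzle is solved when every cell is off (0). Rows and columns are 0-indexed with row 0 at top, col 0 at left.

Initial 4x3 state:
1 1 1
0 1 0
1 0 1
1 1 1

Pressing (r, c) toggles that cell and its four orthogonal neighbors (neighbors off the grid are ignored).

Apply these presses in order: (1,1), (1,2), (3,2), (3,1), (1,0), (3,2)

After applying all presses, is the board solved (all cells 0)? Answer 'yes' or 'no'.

After press 1 at (1,1):
1 0 1
1 0 1
1 1 1
1 1 1

After press 2 at (1,2):
1 0 0
1 1 0
1 1 0
1 1 1

After press 3 at (3,2):
1 0 0
1 1 0
1 1 1
1 0 0

After press 4 at (3,1):
1 0 0
1 1 0
1 0 1
0 1 1

After press 5 at (1,0):
0 0 0
0 0 0
0 0 1
0 1 1

After press 6 at (3,2):
0 0 0
0 0 0
0 0 0
0 0 0

Lights still on: 0

Answer: yes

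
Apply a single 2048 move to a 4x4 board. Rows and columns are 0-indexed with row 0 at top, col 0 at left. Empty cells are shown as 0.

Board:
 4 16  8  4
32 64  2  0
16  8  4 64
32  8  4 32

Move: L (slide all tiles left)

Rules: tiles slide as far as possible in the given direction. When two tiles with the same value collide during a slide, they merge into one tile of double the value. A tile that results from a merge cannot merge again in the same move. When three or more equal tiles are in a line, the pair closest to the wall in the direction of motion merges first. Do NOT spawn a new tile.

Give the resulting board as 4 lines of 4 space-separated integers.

Answer:  4 16  8  4
32 64  2  0
16  8  4 64
32  8  4 32

Derivation:
Slide left:
row 0: [4, 16, 8, 4] -> [4, 16, 8, 4]
row 1: [32, 64, 2, 0] -> [32, 64, 2, 0]
row 2: [16, 8, 4, 64] -> [16, 8, 4, 64]
row 3: [32, 8, 4, 32] -> [32, 8, 4, 32]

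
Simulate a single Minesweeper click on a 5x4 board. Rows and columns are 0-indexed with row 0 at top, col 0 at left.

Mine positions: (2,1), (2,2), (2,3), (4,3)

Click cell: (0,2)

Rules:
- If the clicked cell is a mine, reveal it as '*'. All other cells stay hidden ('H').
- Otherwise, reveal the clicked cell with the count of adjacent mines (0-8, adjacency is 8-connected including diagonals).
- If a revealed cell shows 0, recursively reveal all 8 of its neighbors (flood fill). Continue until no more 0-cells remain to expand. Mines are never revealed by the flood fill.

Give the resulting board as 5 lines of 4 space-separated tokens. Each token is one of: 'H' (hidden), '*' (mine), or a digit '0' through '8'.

0 0 0 0
1 2 3 2
H H H H
H H H H
H H H H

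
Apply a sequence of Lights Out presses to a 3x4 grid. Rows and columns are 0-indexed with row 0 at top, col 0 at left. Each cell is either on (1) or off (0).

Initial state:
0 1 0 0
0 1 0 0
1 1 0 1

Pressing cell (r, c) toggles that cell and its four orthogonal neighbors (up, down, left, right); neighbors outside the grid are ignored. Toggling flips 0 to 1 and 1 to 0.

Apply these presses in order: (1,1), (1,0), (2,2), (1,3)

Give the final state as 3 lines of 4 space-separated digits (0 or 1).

Answer: 1 0 0 1
0 1 1 1
0 1 1 1

Derivation:
After press 1 at (1,1):
0 0 0 0
1 0 1 0
1 0 0 1

After press 2 at (1,0):
1 0 0 0
0 1 1 0
0 0 0 1

After press 3 at (2,2):
1 0 0 0
0 1 0 0
0 1 1 0

After press 4 at (1,3):
1 0 0 1
0 1 1 1
0 1 1 1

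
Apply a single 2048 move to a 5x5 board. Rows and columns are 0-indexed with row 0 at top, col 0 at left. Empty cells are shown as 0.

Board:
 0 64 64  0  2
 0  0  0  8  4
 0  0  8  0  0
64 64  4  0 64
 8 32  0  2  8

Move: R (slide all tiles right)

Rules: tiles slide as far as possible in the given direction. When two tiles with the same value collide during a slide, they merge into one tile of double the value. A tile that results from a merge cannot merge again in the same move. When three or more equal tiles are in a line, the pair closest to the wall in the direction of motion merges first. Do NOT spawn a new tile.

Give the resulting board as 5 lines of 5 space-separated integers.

Answer:   0   0   0 128   2
  0   0   0   8   4
  0   0   0   0   8
  0   0 128   4  64
  0   8  32   2   8

Derivation:
Slide right:
row 0: [0, 64, 64, 0, 2] -> [0, 0, 0, 128, 2]
row 1: [0, 0, 0, 8, 4] -> [0, 0, 0, 8, 4]
row 2: [0, 0, 8, 0, 0] -> [0, 0, 0, 0, 8]
row 3: [64, 64, 4, 0, 64] -> [0, 0, 128, 4, 64]
row 4: [8, 32, 0, 2, 8] -> [0, 8, 32, 2, 8]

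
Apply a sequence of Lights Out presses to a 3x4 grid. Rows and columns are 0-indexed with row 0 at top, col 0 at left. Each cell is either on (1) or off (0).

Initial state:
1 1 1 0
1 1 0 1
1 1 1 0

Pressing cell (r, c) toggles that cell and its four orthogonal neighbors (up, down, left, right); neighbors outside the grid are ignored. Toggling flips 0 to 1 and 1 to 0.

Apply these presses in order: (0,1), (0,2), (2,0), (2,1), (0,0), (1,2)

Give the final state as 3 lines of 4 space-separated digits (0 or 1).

After press 1 at (0,1):
0 0 0 0
1 0 0 1
1 1 1 0

After press 2 at (0,2):
0 1 1 1
1 0 1 1
1 1 1 0

After press 3 at (2,0):
0 1 1 1
0 0 1 1
0 0 1 0

After press 4 at (2,1):
0 1 1 1
0 1 1 1
1 1 0 0

After press 5 at (0,0):
1 0 1 1
1 1 1 1
1 1 0 0

After press 6 at (1,2):
1 0 0 1
1 0 0 0
1 1 1 0

Answer: 1 0 0 1
1 0 0 0
1 1 1 0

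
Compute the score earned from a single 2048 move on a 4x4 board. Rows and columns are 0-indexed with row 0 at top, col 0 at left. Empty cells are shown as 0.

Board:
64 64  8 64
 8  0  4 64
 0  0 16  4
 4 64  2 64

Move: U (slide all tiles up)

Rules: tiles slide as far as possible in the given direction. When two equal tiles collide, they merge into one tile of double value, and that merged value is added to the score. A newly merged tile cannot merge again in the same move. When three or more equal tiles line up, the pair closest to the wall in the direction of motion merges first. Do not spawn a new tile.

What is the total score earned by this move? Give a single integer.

Slide up:
col 0: [64, 8, 0, 4] -> [64, 8, 4, 0]  score +0 (running 0)
col 1: [64, 0, 0, 64] -> [128, 0, 0, 0]  score +128 (running 128)
col 2: [8, 4, 16, 2] -> [8, 4, 16, 2]  score +0 (running 128)
col 3: [64, 64, 4, 64] -> [128, 4, 64, 0]  score +128 (running 256)
Board after move:
 64 128   8 128
  8   0   4   4
  4   0  16  64
  0   0   2   0

Answer: 256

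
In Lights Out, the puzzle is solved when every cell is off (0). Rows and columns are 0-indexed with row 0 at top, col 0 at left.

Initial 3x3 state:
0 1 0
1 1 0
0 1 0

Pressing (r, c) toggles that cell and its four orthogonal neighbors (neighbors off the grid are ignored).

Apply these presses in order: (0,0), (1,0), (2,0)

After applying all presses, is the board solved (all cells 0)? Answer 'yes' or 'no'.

Answer: yes

Derivation:
After press 1 at (0,0):
1 0 0
0 1 0
0 1 0

After press 2 at (1,0):
0 0 0
1 0 0
1 1 0

After press 3 at (2,0):
0 0 0
0 0 0
0 0 0

Lights still on: 0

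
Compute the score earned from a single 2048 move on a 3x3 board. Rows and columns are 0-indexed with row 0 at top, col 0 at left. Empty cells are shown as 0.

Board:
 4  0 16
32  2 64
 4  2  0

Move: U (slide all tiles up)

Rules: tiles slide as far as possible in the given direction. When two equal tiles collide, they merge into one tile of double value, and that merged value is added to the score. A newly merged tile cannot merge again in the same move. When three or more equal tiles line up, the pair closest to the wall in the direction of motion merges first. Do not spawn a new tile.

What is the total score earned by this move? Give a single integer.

Slide up:
col 0: [4, 32, 4] -> [4, 32, 4]  score +0 (running 0)
col 1: [0, 2, 2] -> [4, 0, 0]  score +4 (running 4)
col 2: [16, 64, 0] -> [16, 64, 0]  score +0 (running 4)
Board after move:
 4  4 16
32  0 64
 4  0  0

Answer: 4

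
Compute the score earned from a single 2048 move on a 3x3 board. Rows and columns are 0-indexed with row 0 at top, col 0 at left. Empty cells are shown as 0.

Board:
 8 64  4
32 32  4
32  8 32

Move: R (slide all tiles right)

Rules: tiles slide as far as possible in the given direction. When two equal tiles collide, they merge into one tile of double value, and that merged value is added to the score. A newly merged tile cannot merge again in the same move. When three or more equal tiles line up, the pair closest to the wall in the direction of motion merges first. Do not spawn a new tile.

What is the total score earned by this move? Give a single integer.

Slide right:
row 0: [8, 64, 4] -> [8, 64, 4]  score +0 (running 0)
row 1: [32, 32, 4] -> [0, 64, 4]  score +64 (running 64)
row 2: [32, 8, 32] -> [32, 8, 32]  score +0 (running 64)
Board after move:
 8 64  4
 0 64  4
32  8 32

Answer: 64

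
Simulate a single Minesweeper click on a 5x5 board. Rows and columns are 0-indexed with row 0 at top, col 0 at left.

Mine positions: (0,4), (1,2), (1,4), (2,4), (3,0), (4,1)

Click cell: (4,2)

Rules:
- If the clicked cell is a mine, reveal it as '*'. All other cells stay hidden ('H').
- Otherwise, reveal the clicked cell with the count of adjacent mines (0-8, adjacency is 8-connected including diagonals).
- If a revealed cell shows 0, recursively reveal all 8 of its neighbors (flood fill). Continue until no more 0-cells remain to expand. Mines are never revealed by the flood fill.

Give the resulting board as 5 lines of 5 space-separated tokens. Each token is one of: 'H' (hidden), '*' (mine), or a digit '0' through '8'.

H H H H H
H H H H H
H H H H H
H H H H H
H H 1 H H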